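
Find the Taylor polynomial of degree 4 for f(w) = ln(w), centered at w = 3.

-(w - 3)^4/324 + (w - 3)^3/81 - (w - 3)^2/18 + (w - 3)/3 + ln(3)

[(w - 3)^0] = ln(3);  [(w - 3)^1] = 1/3;  [(w - 3)^2] = -1/18;  [(w - 3)^3] = 1/81;  [(w - 3)^4] = -1/324.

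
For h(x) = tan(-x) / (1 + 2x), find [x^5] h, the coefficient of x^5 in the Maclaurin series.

-262/15

Take the Cauchy product of the two expansions.
[x^0] = 0;  [x^1] = -1;  [x^2] = 2;  [x^3] = -13/3;  [x^4] = 26/3;  [x^5] = -262/15.
So c_5 = h^(5)(0)/5! = -262/15.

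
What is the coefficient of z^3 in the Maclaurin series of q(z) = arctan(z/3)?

Differentiate repeatedly and evaluate at the center.
q(0) = 0
q′(0) = 1/3
q′′(0) = 0
q′′′(0) = -2/27
So c_3 = q′′′(0)/3! = -1/81.

-1/81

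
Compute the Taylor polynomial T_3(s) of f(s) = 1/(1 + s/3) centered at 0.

f(0) = 1
f′(0) = -1/3
f′′(0) = 2/9
f′′′(0) = -2/9

-s^3/27 + s^2/9 - s/3 + 1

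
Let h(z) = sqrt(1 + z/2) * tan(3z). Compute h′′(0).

3/2

Expand each factor separately, then convolve coefficients.
From the series, [z^2] h = 3/4; multiply by 2! = 2 to get 3/2.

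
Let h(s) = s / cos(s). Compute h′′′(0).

3

Divide the numerator series by the denominator series (power-series long division).
The coefficient of s^3 in the expansion is 1/2, so h′′′(0) = 3! * (1/2) = 3.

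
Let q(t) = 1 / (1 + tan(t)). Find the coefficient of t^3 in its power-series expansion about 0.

-4/3

Expand as Σ (-1)^k u^k with u equal to the inner function's series.
[t^0] = 1;  [t^1] = -1;  [t^2] = 1;  [t^3] = -4/3.
So c_3 = q′′′(0)/3! = -4/3.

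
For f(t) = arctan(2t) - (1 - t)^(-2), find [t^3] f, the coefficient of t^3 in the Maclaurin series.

Add the two expansions coefficient-wise.
[t^0] = -1;  [t^1] = 0;  [t^2] = -3;  [t^3] = -20/3.

-20/3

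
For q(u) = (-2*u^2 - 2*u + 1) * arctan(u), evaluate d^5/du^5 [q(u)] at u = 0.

104

Shift and add copies of the series according to the polynomial's terms.
The coefficient of u^5 in the expansion is 13/15, so q^(5)(0) = 5! * (13/15) = 104.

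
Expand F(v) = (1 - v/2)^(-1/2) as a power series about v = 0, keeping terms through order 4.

35*v^4/2048 + 5*v^3/128 + 3*v^2/32 + v/4 + 1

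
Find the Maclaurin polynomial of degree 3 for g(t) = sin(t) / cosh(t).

-2*t^3/3 + t

Write the quotient as an unknown series and match coefficients against numerator = denominator · series.
g(0) = 0
g′(0) = 1
g′′(0) = 0
g′′′(0) = -4
Dividing each by k! gives the coefficients c_0, ..., c_3.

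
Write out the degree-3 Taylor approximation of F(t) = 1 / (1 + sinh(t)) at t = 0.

Expand as Σ (-1)^k u^k with u equal to the inner function's series.
[t^0] = 1;  [t^1] = -1;  [t^2] = 1;  [t^3] = -7/6.

-7*t^3/6 + t^2 - t + 1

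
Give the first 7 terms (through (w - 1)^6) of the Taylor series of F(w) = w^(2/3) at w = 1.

[(w - 1)^0] = 1;  [(w - 1)^1] = 2/3;  [(w - 1)^2] = -1/9;  [(w - 1)^3] = 4/81;  [(w - 1)^4] = -7/243;  [(w - 1)^5] = 14/729;  [(w - 1)^6] = -91/6561.

-91*(w - 1)^6/6561 + 14*(w - 1)^5/729 - 7*(w - 1)^4/243 + 4*(w - 1)^3/81 - (w - 1)^2/9 + 2*(w - 1)/3 + 1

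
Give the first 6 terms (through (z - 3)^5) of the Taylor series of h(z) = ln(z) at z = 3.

(z - 3)^5/1215 - (z - 3)^4/324 + (z - 3)^3/81 - (z - 3)^2/18 + (z - 3)/3 + ln(3)

h(3) = ln(3)
h′(3) = 1/3
h′′(3) = -1/9
h′′′(3) = 2/27
h^(4)(3) = -2/27
h^(5)(3) = 8/81
Then c_k = h^(k)(3)/k! gives each Taylor coefficient.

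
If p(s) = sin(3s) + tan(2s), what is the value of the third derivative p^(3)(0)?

Combine the two series term by term.
The coefficient of s^3 in the expansion is -11/6, so p′′′(0) = 3! * (-11/6) = -11.

-11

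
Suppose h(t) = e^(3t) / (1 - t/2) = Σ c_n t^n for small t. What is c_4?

Expand each factor separately, then convolve coefficients.
h(0) = 1
h′(0) = 7/2
h′′(0) = 25/2
h′′′(0) = 183/4
h^(4)(0) = 345/2
So c_4 = h^(4)(0)/4! = 115/16.

115/16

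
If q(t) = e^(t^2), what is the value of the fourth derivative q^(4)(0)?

The coefficient of t^4 in the expansion is 1/2, so q^(4)(0) = 4! * (1/2) = 12.

12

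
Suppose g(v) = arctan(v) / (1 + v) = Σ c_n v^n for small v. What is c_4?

-2/3

Multiply the two series term by term and collect like powers.
[v^0] = 0;  [v^1] = 1;  [v^2] = -1;  [v^3] = 2/3;  [v^4] = -2/3.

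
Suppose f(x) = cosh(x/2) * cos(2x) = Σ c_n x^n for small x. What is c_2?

Write out both Maclaurin series and multiply, keeping only the needed powers.

-15/8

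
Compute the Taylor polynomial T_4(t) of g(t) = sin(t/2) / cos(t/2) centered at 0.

t^3/24 + t/2

Write the quotient as an unknown series and match coefficients against numerator = denominator · series.
g(0) = 0
g′(0) = 1/2
g′′(0) = 0
g′′′(0) = 1/4
g^(4)(0) = 0
Dividing each by k! gives the coefficients c_0, ..., c_4.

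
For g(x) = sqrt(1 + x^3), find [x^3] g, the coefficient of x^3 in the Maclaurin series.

1/2

[x^0] = 1;  [x^1] = 0;  [x^2] = 0;  [x^3] = 1/2.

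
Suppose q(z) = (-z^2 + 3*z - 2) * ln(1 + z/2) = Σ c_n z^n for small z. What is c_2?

Shift and add copies of the series according to the polynomial's terms.
q(0) = 0
q′(0) = -1
q′′(0) = 7/2
So c_2 = q′′(0)/2! = 7/4.

7/4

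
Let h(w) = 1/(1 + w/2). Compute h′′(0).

The coefficient of w^2 in the expansion is 1/4, so h′′(0) = 2! * (1/4) = 1/2.

1/2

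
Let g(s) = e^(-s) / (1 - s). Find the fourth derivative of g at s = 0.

Use 1/(1 - r) = Σ r^k on the denominator, then take the Cauchy product.
The coefficient of s^4 in the expansion is 3/8, so g^(4)(0) = 4! * (3/8) = 9.

9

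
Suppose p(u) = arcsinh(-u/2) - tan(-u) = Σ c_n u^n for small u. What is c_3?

Expand each term separately and add.
p(0) = 0
p′(0) = 1/2
p′′(0) = 0
p′′′(0) = 17/8

17/48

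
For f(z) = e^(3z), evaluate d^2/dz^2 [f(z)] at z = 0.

From the series, [z^2] f = 9/2; multiply by 2! = 2 to get 9.

9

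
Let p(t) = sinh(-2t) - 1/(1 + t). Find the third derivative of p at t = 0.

-2

Combine the two series term by term.
The coefficient of t^3 in the expansion is -1/3, so p′′′(0) = 3! * (-1/3) = -2.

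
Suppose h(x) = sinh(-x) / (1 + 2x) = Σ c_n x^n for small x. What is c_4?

Write out both Maclaurin series and multiply, keeping only the needed powers.
h(0) = 0
h′(0) = -1
h′′(0) = 4
h′′′(0) = -25
h^(4)(0) = 200

25/3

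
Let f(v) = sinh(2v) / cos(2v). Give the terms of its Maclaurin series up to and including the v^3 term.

16*v^3/3 + 2*v

Divide the numerator series by the denominator series (power-series long division).
f(0) = 0
f′(0) = 2
f′′(0) = 0
f′′′(0) = 32
Then c_k = f^(k)(0)/k! gives each Taylor coefficient.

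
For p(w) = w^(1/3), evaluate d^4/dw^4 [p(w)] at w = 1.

The coefficient of (w - 1)^4 in the expansion is -10/243, so p^(4)(1) = 4! * (-10/243) = -80/81.

-80/81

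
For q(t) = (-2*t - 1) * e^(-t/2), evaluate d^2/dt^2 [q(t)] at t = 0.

7/4

Multiply each power in the prefactor through the base expansion.
From the series, [t^2] q = 7/8; multiply by 2! = 2 to get 7/4.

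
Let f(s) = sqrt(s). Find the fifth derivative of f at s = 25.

Apply the Taylor formula c_k = f^(k)(a)/k!.
The coefficient of (s - 25)^5 in the expansion is 7/500000000, so f^(5)(25) = 5! * (7/500000000) = 21/12500000.

21/12500000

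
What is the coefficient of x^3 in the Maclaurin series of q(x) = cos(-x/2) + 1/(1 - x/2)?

1/8

Combine the two series term by term.
[x^0] = 2;  [x^1] = 1/2;  [x^2] = 1/8;  [x^3] = 1/8.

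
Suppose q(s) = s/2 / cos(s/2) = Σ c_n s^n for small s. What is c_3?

1/16

Write the quotient as an unknown series and match coefficients against numerator = denominator · series.
q(0) = 0
q′(0) = 1/2
q′′(0) = 0
q′′′(0) = 3/8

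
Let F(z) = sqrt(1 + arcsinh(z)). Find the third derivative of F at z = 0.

-1/8

Compose series: expand the inner function first, then feed it into the outer expansion.
From the series, [z^3] F = -1/48; multiply by 3! = 6 to get -1/8.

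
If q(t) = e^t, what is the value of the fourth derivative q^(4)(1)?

The coefficient of (t - 1)^4 in the expansion is e/24, so q^(4)(1) = 4! * (e/24) = e.

e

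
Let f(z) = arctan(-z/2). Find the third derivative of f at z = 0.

1/4

Use the known series and substitute for the argument.
The coefficient of z^3 in the expansion is 1/24, so f′′′(0) = 3! * (1/24) = 1/4.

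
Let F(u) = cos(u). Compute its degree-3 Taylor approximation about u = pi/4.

F(pi/4) = sqrt(2)/2
F′(pi/4) = -sqrt(2)/2
F′′(pi/4) = -sqrt(2)/2
F′′′(pi/4) = sqrt(2)/2

sqrt(2)*(u - pi/4)^3/12 - sqrt(2)*(u - pi/4)^2/4 - sqrt(2)*(u - pi/4)/2 + sqrt(2)/2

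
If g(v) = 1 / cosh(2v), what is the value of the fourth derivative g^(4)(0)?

80

Invert the denominator's series and multiply.
The coefficient of v^4 in the expansion is 10/3, so g^(4)(0) = 4! * (10/3) = 80.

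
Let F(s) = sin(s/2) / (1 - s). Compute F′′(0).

Expand each factor separately, then convolve coefficients.
From the series, [s^2] F = 1/2; multiply by 2! = 2 to get 1.

1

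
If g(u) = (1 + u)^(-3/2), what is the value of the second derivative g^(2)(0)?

Use the known series and substitute for the argument.
From the series, [u^2] g = 15/8; multiply by 2! = 2 to get 15/4.

15/4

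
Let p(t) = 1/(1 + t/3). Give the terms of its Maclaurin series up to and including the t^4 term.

t^4/81 - t^3/27 + t^2/9 - t/3 + 1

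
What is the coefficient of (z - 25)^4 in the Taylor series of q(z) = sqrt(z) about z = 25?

-1/2000000

[(z - 25)^0] = 5;  [(z - 25)^1] = 1/10;  [(z - 25)^2] = -1/1000;  [(z - 25)^3] = 1/50000;  [(z - 25)^4] = -1/2000000.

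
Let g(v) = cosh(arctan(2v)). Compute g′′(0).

4

Compose series: expand the inner function first, then feed it into the outer expansion.
The coefficient of v^2 in the expansion is 2, so g′′(0) = 2! * (2) = 4.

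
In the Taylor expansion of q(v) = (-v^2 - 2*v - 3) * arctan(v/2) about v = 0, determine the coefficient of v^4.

1/12

Distribute the polynomial across the series and collect like powers.
q(0) = 0
q′(0) = -3/2
q′′(0) = -2
q′′′(0) = -9/4
q^(4)(0) = 2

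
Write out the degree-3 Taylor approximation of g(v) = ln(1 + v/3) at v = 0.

v^3/81 - v^2/18 + v/3

[v^0] = 0;  [v^1] = 1/3;  [v^2] = -1/18;  [v^3] = 1/81.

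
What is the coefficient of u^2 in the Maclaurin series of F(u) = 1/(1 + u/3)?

1/9

F(0) = 1
F′(0) = -1/3
F′′(0) = 2/9
The Taylor polynomial is Σ F^(k)(0)/k! · u^k.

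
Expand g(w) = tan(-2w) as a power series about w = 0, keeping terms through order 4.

-8*w^3/3 - 2*w

g(0) = 0
g′(0) = -2
g′′(0) = 0
g′′′(0) = -16
g^(4)(0) = 0
The Taylor polynomial is Σ g^(k)(0)/k! · w^k.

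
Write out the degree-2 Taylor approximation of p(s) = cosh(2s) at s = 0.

p(0) = 1
p′(0) = 0
p′′(0) = 4

2*s^2 + 1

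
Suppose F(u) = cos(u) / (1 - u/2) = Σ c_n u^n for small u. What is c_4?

-1/48

Expand each factor separately, then convolve coefficients.
F(0) = 1
F′(0) = 1/2
F′′(0) = -1/2
F′′′(0) = -3/4
F^(4)(0) = -1/2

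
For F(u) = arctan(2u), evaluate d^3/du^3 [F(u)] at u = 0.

The coefficient of u^3 in the expansion is -8/3, so F′′′(0) = 3! * (-8/3) = -16.

-16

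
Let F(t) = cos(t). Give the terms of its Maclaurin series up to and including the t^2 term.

1 - t^2/2

Use the known series and substitute for the argument.
F(0) = 1
F′(0) = 0
F′′(0) = -1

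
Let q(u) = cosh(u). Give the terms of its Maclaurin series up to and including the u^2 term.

u^2/2 + 1

q(0) = 1
q′(0) = 0
q′′(0) = 1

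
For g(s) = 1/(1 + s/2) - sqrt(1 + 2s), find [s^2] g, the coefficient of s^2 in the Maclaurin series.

Combine the two series term by term.
So c_2 = g′′(0)/2! = 3/4.

3/4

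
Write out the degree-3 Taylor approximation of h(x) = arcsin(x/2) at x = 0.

x^3/48 + x/2

h(0) = 0
h′(0) = 1/2
h′′(0) = 0
h′′′(0) = 1/8
Dividing each by k! gives the coefficients c_0, ..., c_3.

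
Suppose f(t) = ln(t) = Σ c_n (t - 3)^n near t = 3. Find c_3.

1/81

f(3) = ln(3)
f′(3) = 1/3
f′′(3) = -1/9
f′′′(3) = 2/27
The Taylor polynomial is Σ f^(k)(3)/k! · (t - 3)^k.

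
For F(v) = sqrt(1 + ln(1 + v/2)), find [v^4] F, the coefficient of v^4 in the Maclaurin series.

-143/6144

Compose series: expand the inner function first, then feed it into the outer expansion.
[v^0] = 1;  [v^1] = 1/4;  [v^2] = -3/32;  [v^3] = 17/384;  [v^4] = -143/6144.
So c_4 = F^(4)(0)/4! = -143/6144.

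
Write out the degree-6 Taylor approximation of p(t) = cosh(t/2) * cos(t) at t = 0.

Multiply the two series term by term and collect like powers.
p(0) = 1
p′(0) = 0
p′′(0) = -3/4
p′′′(0) = 0
p^(4)(0) = -7/16
p^(5)(0) = 0
p^(6)(0) = 117/64

13*t^6/5120 - 7*t^4/384 - 3*t^2/8 + 1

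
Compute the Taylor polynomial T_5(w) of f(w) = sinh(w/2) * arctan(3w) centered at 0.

Write out both Maclaurin series and multiply, keeping only the needed powers.
f(0) = 0
f′(0) = 0
f′′(0) = 3
f′′′(0) = 0
f^(4)(0) = -213/2
f^(5)(0) = 0

-71*w^4/16 + 3*w^2/2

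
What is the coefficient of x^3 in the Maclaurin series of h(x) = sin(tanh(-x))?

1/2

Substitute the inner expansion into the outer series and collect powers.
h(0) = 0
h′(0) = -1
h′′(0) = 0
h′′′(0) = 3
So c_3 = h′′′(0)/3! = 1/2.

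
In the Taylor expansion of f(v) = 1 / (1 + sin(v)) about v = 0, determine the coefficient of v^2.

Use the geometric series for the reciprocal, then substitute.
[v^0] = 1;  [v^1] = -1;  [v^2] = 1.

1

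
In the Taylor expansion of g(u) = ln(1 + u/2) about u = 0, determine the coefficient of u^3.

1/24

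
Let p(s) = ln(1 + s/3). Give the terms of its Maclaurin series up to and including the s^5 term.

[s^0] = 0;  [s^1] = 1/3;  [s^2] = -1/18;  [s^3] = 1/81;  [s^4] = -1/324;  [s^5] = 1/1215.

s^5/1215 - s^4/324 + s^3/81 - s^2/18 + s/3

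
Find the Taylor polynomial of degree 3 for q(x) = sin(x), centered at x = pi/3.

-(x - pi/3)^3/12 - sqrt(3)*(x - pi/3)^2/4 + (x - pi/3)/2 + sqrt(3)/2

[(x - pi/3)^0] = sqrt(3)/2;  [(x - pi/3)^1] = 1/2;  [(x - pi/3)^2] = -sqrt(3)/4;  [(x - pi/3)^3] = -1/12.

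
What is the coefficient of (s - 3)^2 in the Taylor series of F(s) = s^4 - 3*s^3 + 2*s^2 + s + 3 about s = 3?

Differentiate repeatedly and evaluate at the center.
F(3) = 24
F′(3) = 40
F′′(3) = 58
The Taylor polynomial is Σ F^(k)(3)/k! · (s - 3)^k.

29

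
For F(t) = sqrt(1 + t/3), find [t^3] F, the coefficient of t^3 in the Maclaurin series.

F(0) = 1
F′(0) = 1/6
F′′(0) = -1/36
F′′′(0) = 1/72
So c_3 = F′′′(0)/3! = 1/432.

1/432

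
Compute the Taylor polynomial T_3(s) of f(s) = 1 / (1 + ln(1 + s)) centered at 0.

-7*s^3/3 + 3*s^2/2 - s + 1

Use the geometric series for the reciprocal, then substitute.
f(0) = 1
f′(0) = -1
f′′(0) = 3
f′′′(0) = -14
The Taylor polynomial is Σ f^(k)(0)/k! · s^k.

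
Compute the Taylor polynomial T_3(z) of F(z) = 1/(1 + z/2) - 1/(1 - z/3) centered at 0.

-35*z^3/216 + 5*z^2/36 - 5*z/6

Combine the two series term by term.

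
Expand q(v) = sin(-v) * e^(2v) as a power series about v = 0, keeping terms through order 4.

Take the Cauchy product of the two expansions.

-v^4 - 11*v^3/6 - 2*v^2 - v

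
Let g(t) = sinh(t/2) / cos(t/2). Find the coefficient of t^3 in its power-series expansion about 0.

Write the quotient as an unknown series and match coefficients against numerator = denominator · series.
[t^0] = 0;  [t^1] = 1/2;  [t^2] = 0;  [t^3] = 1/12.

1/12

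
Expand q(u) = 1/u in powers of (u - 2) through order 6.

(u - 2)^6/128 - (u - 2)^5/64 + (u - 2)^4/32 - (u - 2)^3/16 + (u - 2)^2/8 - (u - 2)/4 + 1/2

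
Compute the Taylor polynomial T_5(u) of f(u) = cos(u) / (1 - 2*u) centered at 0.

Use 1/(1 - r) = Σ r^k on the denominator, then take the Cauchy product.
[u^0] = 1;  [u^1] = 2;  [u^2] = 7/2;  [u^3] = 7;  [u^4] = 337/24;  [u^5] = 337/12.

337*u^5/12 + 337*u^4/24 + 7*u^3 + 7*u^2/2 + 2*u + 1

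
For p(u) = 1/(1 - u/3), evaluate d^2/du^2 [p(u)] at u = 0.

2/9

Differentiate repeatedly and evaluate at the center.
The coefficient of u^2 in the expansion is 1/9, so p′′(0) = 2! * (1/9) = 2/9.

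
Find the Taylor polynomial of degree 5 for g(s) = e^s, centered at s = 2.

(s - 2)^5*e^(2)/120 + (s - 2)^4*e^(2)/24 + (s - 2)^3*e^(2)/6 + (s - 2)^2*e^(2)/2 + (s - 2)*e^(2) + e^(2)

g(2) = e^(2)
g′(2) = e^(2)
g′′(2) = e^(2)
g′′′(2) = e^(2)
g^(4)(2) = e^(2)
g^(5)(2) = e^(2)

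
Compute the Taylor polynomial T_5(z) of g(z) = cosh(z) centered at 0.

[z^0] = 1;  [z^1] = 0;  [z^2] = 1/2;  [z^3] = 0;  [z^4] = 1/24;  [z^5] = 0.

z^4/24 + z^2/2 + 1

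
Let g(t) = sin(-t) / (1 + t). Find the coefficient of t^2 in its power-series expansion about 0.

1

Take the Cauchy product of the two expansions.
g(0) = 0
g′(0) = -1
g′′(0) = 2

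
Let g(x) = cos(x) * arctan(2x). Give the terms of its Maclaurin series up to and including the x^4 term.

-11*x^3/3 + 2*x

Write out both Maclaurin series and multiply, keeping only the needed powers.
g(0) = 0
g′(0) = 2
g′′(0) = 0
g′′′(0) = -22
g^(4)(0) = 0
The Taylor polynomial is Σ g^(k)(0)/k! · x^k.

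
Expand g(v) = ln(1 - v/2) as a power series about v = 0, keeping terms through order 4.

Apply the Taylor formula c_k = f^(k)(a)/k!.
[v^0] = 0;  [v^1] = -1/2;  [v^2] = -1/8;  [v^3] = -1/24;  [v^4] = -1/64.

-v^4/64 - v^3/24 - v^2/8 - v/2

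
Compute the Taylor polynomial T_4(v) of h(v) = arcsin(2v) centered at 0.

4*v^3/3 + 2*v

h(0) = 0
h′(0) = 2
h′′(0) = 0
h′′′(0) = 8
h^(4)(0) = 0
The Taylor polynomial is Σ h^(k)(0)/k! · v^k.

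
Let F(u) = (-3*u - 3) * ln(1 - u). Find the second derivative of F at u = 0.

9

Multiply each power in the prefactor through the base expansion.
From the series, [u^2] F = 9/2; multiply by 2! = 2 to get 9.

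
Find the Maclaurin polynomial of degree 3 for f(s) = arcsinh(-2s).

4*s^3/3 - 2*s

f(0) = 0
f′(0) = -2
f′′(0) = 0
f′′′(0) = 8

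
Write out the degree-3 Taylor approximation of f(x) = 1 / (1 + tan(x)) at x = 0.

Write 1/(1+u) = 1 - u + u^2 - u^3 + ... and substitute the series for u.
f(0) = 1
f′(0) = -1
f′′(0) = 2
f′′′(0) = -8

-4*x^3/3 + x^2 - x + 1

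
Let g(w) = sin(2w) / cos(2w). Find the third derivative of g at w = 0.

16

Divide the numerator series by the denominator series (power-series long division).
The coefficient of w^3 in the expansion is 8/3, so g′′′(0) = 3! * (8/3) = 16.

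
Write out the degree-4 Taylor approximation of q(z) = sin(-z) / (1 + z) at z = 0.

Take the Cauchy product of the two expansions.
[z^0] = 0;  [z^1] = -1;  [z^2] = 1;  [z^3] = -5/6;  [z^4] = 5/6.

5*z^4/6 - 5*z^3/6 + z^2 - z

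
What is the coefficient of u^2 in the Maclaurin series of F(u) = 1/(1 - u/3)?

1/9

Apply the Taylor formula c_k = f^(k)(a)/k!.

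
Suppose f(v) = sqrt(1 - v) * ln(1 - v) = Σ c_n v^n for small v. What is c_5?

Write out both Maclaurin series and multiply, keeping only the needed powers.
f(0) = 0
f′(0) = -1
f′′(0) = 0
f′′′(0) = 1/4
f^(4)(0) = 1
f^(5)(0) = 71/16

71/1920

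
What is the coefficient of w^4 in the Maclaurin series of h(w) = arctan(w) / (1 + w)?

Expand each factor separately, then convolve coefficients.

-2/3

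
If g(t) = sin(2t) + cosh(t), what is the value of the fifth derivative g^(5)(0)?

Add the two expansions coefficient-wise.
The coefficient of t^5 in the expansion is 4/15, so g^(5)(0) = 5! * (4/15) = 32.

32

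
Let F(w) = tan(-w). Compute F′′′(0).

-2

The coefficient of w^3 in the expansion is -1/3, so F′′′(0) = 3! * (-1/3) = -2.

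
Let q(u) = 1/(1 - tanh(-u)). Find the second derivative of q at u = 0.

Substitute the inner expansion into the outer series and collect powers.
From the series, [u^2] q = 1; multiply by 2! = 2 to get 2.

2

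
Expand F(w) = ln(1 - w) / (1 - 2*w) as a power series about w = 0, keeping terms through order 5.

Use 1/(1 - r) = Σ r^k on the denominator, then take the Cauchy product.
F(0) = 0
F′(0) = -1
F′′(0) = -5
F′′′(0) = -32
F^(4)(0) = -262
F^(5)(0) = -2644

-661*w^5/30 - 131*w^4/12 - 16*w^3/3 - 5*w^2/2 - w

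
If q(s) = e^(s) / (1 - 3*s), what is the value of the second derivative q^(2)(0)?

25

Use 1/(1 - r) = Σ r^k on the denominator, then take the Cauchy product.
The coefficient of s^2 in the expansion is 25/2, so q′′(0) = 2! * (25/2) = 25.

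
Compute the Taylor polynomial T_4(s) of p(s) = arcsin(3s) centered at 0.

Use the known series and substitute for the argument.
p(0) = 0
p′(0) = 3
p′′(0) = 0
p′′′(0) = 27
p^(4)(0) = 0

9*s^3/2 + 3*s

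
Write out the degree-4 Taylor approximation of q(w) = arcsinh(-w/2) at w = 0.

q(0) = 0
q′(0) = -1/2
q′′(0) = 0
q′′′(0) = 1/8
q^(4)(0) = 0

w^3/48 - w/2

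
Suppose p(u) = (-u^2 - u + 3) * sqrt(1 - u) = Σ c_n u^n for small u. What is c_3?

7/16

Multiply each power in the prefactor through the base expansion.
p(0) = 3
p′(0) = -5/2
p′′(0) = -7/4
p′′′(0) = 21/8
So c_3 = p′′′(0)/3! = 7/16.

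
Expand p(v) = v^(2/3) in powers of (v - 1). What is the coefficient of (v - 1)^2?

-1/9

[(v - 1)^0] = 1;  [(v - 1)^1] = 2/3;  [(v - 1)^2] = -1/9.
So c_2 = p′′(1)/2! = -1/9.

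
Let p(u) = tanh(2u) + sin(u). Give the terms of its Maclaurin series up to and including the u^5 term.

Add the two expansions coefficient-wise.
p(0) = 0
p′(0) = 3
p′′(0) = 0
p′′′(0) = -17
p^(4)(0) = 0
p^(5)(0) = 513

171*u^5/40 - 17*u^3/6 + 3*u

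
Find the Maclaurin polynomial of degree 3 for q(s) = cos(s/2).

Apply the Taylor formula c_k = f^(k)(a)/k!.
q(0) = 1
q′(0) = 0
q′′(0) = -1/4
q′′′(0) = 0

1 - s^2/8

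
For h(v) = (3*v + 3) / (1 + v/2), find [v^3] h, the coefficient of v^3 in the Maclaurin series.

3/8

Distribute the polynomial across the series and collect like powers.
h(0) = 3
h′(0) = 3/2
h′′(0) = -3/2
h′′′(0) = 9/4
So c_3 = h′′′(0)/3! = 3/8.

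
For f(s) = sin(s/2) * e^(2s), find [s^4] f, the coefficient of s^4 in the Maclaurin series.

5/8

Expand each factor separately, then convolve coefficients.
[s^0] = 0;  [s^1] = 1/2;  [s^2] = 1;  [s^3] = 47/48;  [s^4] = 5/8.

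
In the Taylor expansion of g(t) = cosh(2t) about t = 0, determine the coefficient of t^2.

2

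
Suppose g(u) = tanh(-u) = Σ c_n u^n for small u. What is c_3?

1/3

Use the known series and substitute for the argument.
[u^0] = 0;  [u^1] = -1;  [u^2] = 0;  [u^3] = 1/3.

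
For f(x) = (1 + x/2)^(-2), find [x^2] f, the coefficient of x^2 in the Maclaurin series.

3/4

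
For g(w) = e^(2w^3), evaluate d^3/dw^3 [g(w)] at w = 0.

12

The coefficient of w^3 in the expansion is 2, so g′′′(0) = 3! * (2) = 12.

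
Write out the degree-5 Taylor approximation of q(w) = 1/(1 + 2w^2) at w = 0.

4*w^4 - 2*w^2 + 1

Apply the Taylor formula c_k = f^(k)(a)/k!.
q(0) = 1
q′(0) = 0
q′′(0) = -4
q′′′(0) = 0
q^(4)(0) = 96
q^(5)(0) = 0
The Taylor polynomial is Σ q^(k)(0)/k! · w^k.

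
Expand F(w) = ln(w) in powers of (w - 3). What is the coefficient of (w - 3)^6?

Apply the Taylor formula c_k = f^(k)(a)/k!.
F(3) = ln(3)
F′(3) = 1/3
F′′(3) = -1/9
F′′′(3) = 2/27
F^(4)(3) = -2/27
F^(5)(3) = 8/81
F^(6)(3) = -40/243

-1/4374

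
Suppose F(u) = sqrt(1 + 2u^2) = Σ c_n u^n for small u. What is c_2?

F(0) = 1
F′(0) = 0
F′′(0) = 2
So c_2 = F′′(0)/2! = 1.

1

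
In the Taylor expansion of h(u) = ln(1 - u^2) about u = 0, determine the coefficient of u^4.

-1/2

c_4 = h^(4)(0)/4! = -1/2.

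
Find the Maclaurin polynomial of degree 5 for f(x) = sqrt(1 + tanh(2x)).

121*x^5/120 + 17*x^4/24 - 5*x^3/6 - x^2/2 + x + 1

Substitute the inner expansion into the outer series and collect powers.
f(0) = 1
f′(0) = 1
f′′(0) = -1
f′′′(0) = -5
f^(4)(0) = 17
f^(5)(0) = 121
Then c_k = f^(k)(0)/k! gives each Taylor coefficient.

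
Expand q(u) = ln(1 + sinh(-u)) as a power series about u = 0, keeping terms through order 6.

-16*u^6/45 - 3*u^5/8 - 5*u^4/12 - u^3/2 - u^2/2 - u

Plug the Maclaurin series of the inner function into that of the outer and collect terms.
[u^0] = 0;  [u^1] = -1;  [u^2] = -1/2;  [u^3] = -1/2;  [u^4] = -5/12;  [u^5] = -3/8;  [u^6] = -16/45.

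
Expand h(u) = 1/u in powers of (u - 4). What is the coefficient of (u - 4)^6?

Compute the successive derivatives at the expansion point and divide by k!.
h(4) = 1/4
h′(4) = -1/16
h′′(4) = 1/32
h′′′(4) = -3/128
h^(4)(4) = 3/128
h^(5)(4) = -15/512
h^(6)(4) = 45/1024
Dividing each by k! gives the coefficients c_0, ..., c_6.

1/16384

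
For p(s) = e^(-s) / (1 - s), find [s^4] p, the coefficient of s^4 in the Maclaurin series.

Use 1/(1 - r) = Σ r^k on the denominator, then take the Cauchy product.
p(0) = 1
p′(0) = 0
p′′(0) = 1
p′′′(0) = 2
p^(4)(0) = 9
Then c_k = p^(k)(0)/k! gives each Taylor coefficient.

3/8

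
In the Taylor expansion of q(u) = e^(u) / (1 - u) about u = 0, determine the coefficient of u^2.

5/2

Multiply the numerator's expansion by the denominator's geometric series.
q(0) = 1
q′(0) = 2
q′′(0) = 5
So c_2 = q′′(0)/2! = 5/2.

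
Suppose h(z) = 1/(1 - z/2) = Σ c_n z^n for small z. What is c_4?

Differentiate repeatedly and evaluate at the center.

1/16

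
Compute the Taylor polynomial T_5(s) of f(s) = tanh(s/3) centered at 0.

2*s^5/3645 - s^3/81 + s/3

[s^0] = 0;  [s^1] = 1/3;  [s^2] = 0;  [s^3] = -1/81;  [s^4] = 0;  [s^5] = 2/3645.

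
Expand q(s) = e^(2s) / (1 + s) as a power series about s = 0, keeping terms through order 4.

s^4/3 + s^3/3 + s^2 + s + 1

Write out both Maclaurin series and multiply, keeping only the needed powers.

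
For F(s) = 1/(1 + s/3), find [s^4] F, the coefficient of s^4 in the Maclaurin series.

1/81

Use the known series and substitute for the argument.
F(0) = 1
F′(0) = -1/3
F′′(0) = 2/9
F′′′(0) = -2/9
F^(4)(0) = 8/27
So c_4 = F^(4)(0)/4! = 1/81.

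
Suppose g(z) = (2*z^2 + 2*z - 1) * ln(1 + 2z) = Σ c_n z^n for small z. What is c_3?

Distribute the polynomial across the series and collect like powers.
[z^0] = 0;  [z^1] = -2;  [z^2] = 6;  [z^3] = -8/3.

-8/3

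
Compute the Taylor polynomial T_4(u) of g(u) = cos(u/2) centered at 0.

g(0) = 1
g′(0) = 0
g′′(0) = -1/4
g′′′(0) = 0
g^(4)(0) = 1/16

u^4/384 - u^2/8 + 1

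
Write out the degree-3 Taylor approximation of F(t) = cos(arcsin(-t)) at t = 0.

Substitute the inner expansion into the outer series and collect powers.
[t^0] = 1;  [t^1] = 0;  [t^2] = -1/2;  [t^3] = 0.

1 - t^2/2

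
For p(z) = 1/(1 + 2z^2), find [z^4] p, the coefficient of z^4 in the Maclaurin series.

Differentiate repeatedly and evaluate at the center.
p(0) = 1
p′(0) = 0
p′′(0) = -4
p′′′(0) = 0
p^(4)(0) = 96
The Taylor polynomial is Σ p^(k)(0)/k! · z^k.

4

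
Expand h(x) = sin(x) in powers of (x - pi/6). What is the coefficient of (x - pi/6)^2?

-1/4

h(pi/6) = 1/2
h′(pi/6) = sqrt(3)/2
h′′(pi/6) = -1/2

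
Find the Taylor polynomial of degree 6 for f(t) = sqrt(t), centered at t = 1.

Apply the Taylor formula c_k = f^(k)(a)/k!.
[(t - 1)^0] = 1;  [(t - 1)^1] = 1/2;  [(t - 1)^2] = -1/8;  [(t - 1)^3] = 1/16;  [(t - 1)^4] = -5/128;  [(t - 1)^5] = 7/256;  [(t - 1)^6] = -21/1024.

-21*(t - 1)^6/1024 + 7*(t - 1)^5/256 - 5*(t - 1)^4/128 + (t - 1)^3/16 - (t - 1)^2/8 + (t - 1)/2 + 1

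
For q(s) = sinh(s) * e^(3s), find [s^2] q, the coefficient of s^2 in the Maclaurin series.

3

Multiply the two series term by term and collect like powers.
q(0) = 0
q′(0) = 1
q′′(0) = 6
The Taylor polynomial is Σ q^(k)(0)/k! · s^k.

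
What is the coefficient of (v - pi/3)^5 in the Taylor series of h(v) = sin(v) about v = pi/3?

Use the known series and substitute for the argument.
h(pi/3) = sqrt(3)/2
h′(pi/3) = 1/2
h′′(pi/3) = -sqrt(3)/2
h′′′(pi/3) = -1/2
h^(4)(pi/3) = sqrt(3)/2
h^(5)(pi/3) = 1/2
Dividing each by k! gives the coefficients c_0, ..., c_5.

1/240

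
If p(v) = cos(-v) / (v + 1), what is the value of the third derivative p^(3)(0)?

Use 1/(1 - r) = Σ r^k on the denominator, then take the Cauchy product.
The coefficient of v^3 in the expansion is -1/2, so p′′′(0) = 3! * (-1/2) = -3.

-3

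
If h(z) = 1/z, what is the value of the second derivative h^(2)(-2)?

Compute the successive derivatives at the expansion point and divide by k!.
From the series, [(z + 2)^2] h = -1/8; multiply by 2! = 2 to get -1/4.

-1/4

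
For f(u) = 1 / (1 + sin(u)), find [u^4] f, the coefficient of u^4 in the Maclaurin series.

Expand as Σ (-1)^k u^k with u equal to the inner function's series.
f(0) = 1
f′(0) = -1
f′′(0) = 2
f′′′(0) = -5
f^(4)(0) = 16
Dividing each by k! gives the coefficients c_0, ..., c_4.

2/3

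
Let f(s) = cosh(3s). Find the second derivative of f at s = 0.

9

Compute the successive derivatives at the expansion point and divide by k!.
The coefficient of s^2 in the expansion is 9/2, so f′′(0) = 2! * (9/2) = 9.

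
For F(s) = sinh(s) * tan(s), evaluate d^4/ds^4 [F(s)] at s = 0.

12

Expand each factor separately, then convolve coefficients.
The coefficient of s^4 in the expansion is 1/2, so F^(4)(0) = 4! * (1/2) = 12.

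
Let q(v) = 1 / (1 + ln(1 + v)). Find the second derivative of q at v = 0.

3

Expand as Σ (-1)^k u^k with u equal to the inner function's series.
From the series, [v^2] q = 3/2; multiply by 2! = 2 to get 3.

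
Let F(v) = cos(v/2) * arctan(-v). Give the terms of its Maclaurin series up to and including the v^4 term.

Multiply the two series term by term and collect like powers.
F(0) = 0
F′(0) = -1
F′′(0) = 0
F′′′(0) = 11/4
F^(4)(0) = 0

11*v^3/24 - v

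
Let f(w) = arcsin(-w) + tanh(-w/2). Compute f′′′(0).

-3/4

Expand each term separately and add.
The coefficient of w^3 in the expansion is -1/8, so f′′′(0) = 3! * (-1/8) = -3/4.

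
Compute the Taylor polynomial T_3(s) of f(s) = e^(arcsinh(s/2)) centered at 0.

Compose series: expand the inner function first, then feed it into the outer expansion.
f(0) = 1
f′(0) = 1/2
f′′(0) = 1/4
f′′′(0) = 0
The Taylor polynomial is Σ f^(k)(0)/k! · s^k.

s^2/8 + s/2 + 1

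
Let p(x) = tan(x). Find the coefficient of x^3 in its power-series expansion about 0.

1/3

p(0) = 0
p′(0) = 1
p′′(0) = 0
p′′′(0) = 2
Dividing each by k! gives the coefficients c_0, ..., c_3.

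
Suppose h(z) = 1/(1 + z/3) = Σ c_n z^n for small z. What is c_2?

[z^0] = 1;  [z^1] = -1/3;  [z^2] = 1/9.
So c_2 = h′′(0)/2! = 1/9.

1/9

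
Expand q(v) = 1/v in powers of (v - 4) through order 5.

q(4) = 1/4
q′(4) = -1/16
q′′(4) = 1/32
q′′′(4) = -3/128
q^(4)(4) = 3/128
q^(5)(4) = -15/512

-(v - 4)^5/4096 + (v - 4)^4/1024 - (v - 4)^3/256 + (v - 4)^2/64 - (v - 4)/16 + 1/4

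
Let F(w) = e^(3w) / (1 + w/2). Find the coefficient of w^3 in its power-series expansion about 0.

Expand each factor separately, then convolve coefficients.
F(0) = 1
F′(0) = 5/2
F′′(0) = 13/2
F′′′(0) = 69/4

23/8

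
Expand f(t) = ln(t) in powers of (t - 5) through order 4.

-(t - 5)^4/2500 + (t - 5)^3/375 - (t - 5)^2/50 + (t - 5)/5 + ln(5)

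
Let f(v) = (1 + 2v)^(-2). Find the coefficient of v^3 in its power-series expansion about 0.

-32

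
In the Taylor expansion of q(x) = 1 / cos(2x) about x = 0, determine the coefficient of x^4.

10/3

Write the quotient as an unknown series and match coefficients against numerator = denominator · series.
q(0) = 1
q′(0) = 0
q′′(0) = 4
q′′′(0) = 0
q^(4)(0) = 80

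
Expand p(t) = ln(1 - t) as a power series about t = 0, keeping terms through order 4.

-t^4/4 - t^3/3 - t^2/2 - t

Use the known series and substitute for the argument.
p(0) = 0
p′(0) = -1
p′′(0) = -1
p′′′(0) = -2
p^(4)(0) = -6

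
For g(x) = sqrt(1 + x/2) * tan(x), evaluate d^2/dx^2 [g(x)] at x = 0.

1/2

Multiply the two series term by term and collect like powers.
The coefficient of x^2 in the expansion is 1/4, so g′′(0) = 2! * (1/4) = 1/2.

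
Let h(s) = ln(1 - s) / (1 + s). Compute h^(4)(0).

14

Expand each factor separately, then convolve coefficients.
From the series, [s^4] h = 7/12; multiply by 4! = 24 to get 14.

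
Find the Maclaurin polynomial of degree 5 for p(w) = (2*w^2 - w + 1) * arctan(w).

-7*w^5/15 + w^4/3 + 5*w^3/3 - w^2 + w

Shift and add copies of the series according to the polynomial's terms.
p(0) = 0
p′(0) = 1
p′′(0) = -2
p′′′(0) = 10
p^(4)(0) = 8
p^(5)(0) = -56
The Taylor polynomial is Σ p^(k)(0)/k! · w^k.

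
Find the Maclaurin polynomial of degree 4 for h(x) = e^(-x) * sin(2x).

x^4 - x^3/3 - 2*x^2 + 2*x

Take the Cauchy product of the two expansions.
[x^0] = 0;  [x^1] = 2;  [x^2] = -2;  [x^3] = -1/3;  [x^4] = 1.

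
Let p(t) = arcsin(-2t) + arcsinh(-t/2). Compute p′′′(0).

-63/8

Add the two expansions coefficient-wise.
The coefficient of t^3 in the expansion is -21/16, so p′′′(0) = 3! * (-21/16) = -63/8.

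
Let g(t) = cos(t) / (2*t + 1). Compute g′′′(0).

-42

Use 1/(1 - r) = Σ r^k on the denominator, then take the Cauchy product.
From the series, [t^3] g = -7; multiply by 3! = 6 to get -42.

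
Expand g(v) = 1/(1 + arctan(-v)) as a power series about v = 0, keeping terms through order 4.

Compose series: expand the inner function first, then feed it into the outer expansion.
[v^0] = 1;  [v^1] = 1;  [v^2] = 1;  [v^3] = 2/3;  [v^4] = 1/3.

v^4/3 + 2*v^3/3 + v^2 + v + 1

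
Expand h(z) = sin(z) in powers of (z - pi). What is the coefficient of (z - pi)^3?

Apply the Taylor formula c_k = f^(k)(a)/k!.

1/6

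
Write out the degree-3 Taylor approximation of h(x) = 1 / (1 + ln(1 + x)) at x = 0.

Write 1/(1+u) = 1 - u + u^2 - u^3 + ... and substitute the series for u.
h(0) = 1
h′(0) = -1
h′′(0) = 3
h′′′(0) = -14

-7*x^3/3 + 3*x^2/2 - x + 1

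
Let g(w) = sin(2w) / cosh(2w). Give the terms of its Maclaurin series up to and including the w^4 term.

Invert the denominator's series and multiply.

-16*w^3/3 + 2*w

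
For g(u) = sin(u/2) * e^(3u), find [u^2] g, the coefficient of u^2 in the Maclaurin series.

3/2

Take the Cauchy product of the two expansions.
[u^0] = 0;  [u^1] = 1/2;  [u^2] = 3/2.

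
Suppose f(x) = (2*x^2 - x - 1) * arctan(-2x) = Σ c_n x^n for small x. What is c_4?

-8/3

Multiply each power in the prefactor through the base expansion.
f(0) = 0
f′(0) = 2
f′′(0) = 4
f′′′(0) = -40
f^(4)(0) = -64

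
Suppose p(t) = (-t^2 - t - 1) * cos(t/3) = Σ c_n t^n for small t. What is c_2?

Shift and add copies of the series according to the polynomial's terms.
p(0) = -1
p′(0) = -1
p′′(0) = -17/9
The Taylor polynomial is Σ p^(k)(0)/k! · t^k.

-17/18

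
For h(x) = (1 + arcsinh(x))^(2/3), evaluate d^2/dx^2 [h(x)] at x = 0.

-2/9

Substitute the inner expansion into the outer series and collect powers.
The coefficient of x^2 in the expansion is -1/9, so h′′(0) = 2! * (-1/9) = -2/9.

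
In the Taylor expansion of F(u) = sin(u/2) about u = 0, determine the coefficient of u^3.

-1/48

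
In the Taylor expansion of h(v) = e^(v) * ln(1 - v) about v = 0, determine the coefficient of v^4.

-1

Write out both Maclaurin series and multiply, keeping only the needed powers.
So c_4 = h^(4)(0)/4! = -1.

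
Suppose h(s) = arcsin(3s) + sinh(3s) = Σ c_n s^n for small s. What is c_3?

9

Add the two expansions coefficient-wise.
h(0) = 0
h′(0) = 6
h′′(0) = 0
h′′′(0) = 54
So c_3 = h′′′(0)/3! = 9.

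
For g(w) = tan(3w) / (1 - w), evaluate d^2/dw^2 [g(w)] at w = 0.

Write out both Maclaurin series and multiply, keeping only the needed powers.
The coefficient of w^2 in the expansion is 3, so g′′(0) = 2! * (3) = 6.

6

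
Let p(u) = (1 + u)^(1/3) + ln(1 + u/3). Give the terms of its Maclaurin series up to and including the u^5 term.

113*u^5/3645 - 43*u^4/972 + 2*u^3/27 - u^2/6 + 2*u/3 + 1

Combine the two series term by term.
p(0) = 1
p′(0) = 2/3
p′′(0) = -1/3
p′′′(0) = 4/9
p^(4)(0) = -86/81
p^(5)(0) = 904/243
Dividing each by k! gives the coefficients c_0, ..., c_5.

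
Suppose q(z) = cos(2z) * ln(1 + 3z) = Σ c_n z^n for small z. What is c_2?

-9/2

Expand each factor separately, then convolve coefficients.
So c_2 = q′′(0)/2! = -9/2.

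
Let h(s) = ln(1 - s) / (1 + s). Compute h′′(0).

1

Take the Cauchy product of the two expansions.
The coefficient of s^2 in the expansion is 1/2, so h′′(0) = 2! * (1/2) = 1.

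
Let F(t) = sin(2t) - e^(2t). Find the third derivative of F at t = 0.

-16

Add the two expansions coefficient-wise.
The coefficient of t^3 in the expansion is -8/3, so F′′′(0) = 3! * (-8/3) = -16.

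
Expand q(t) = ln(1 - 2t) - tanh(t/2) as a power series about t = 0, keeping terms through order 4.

-4*t^4 - 21*t^3/8 - 2*t^2 - 5*t/2

Add the two expansions coefficient-wise.
q(0) = 0
q′(0) = -5/2
q′′(0) = -4
q′′′(0) = -63/4
q^(4)(0) = -96
Then c_k = q^(k)(0)/k! gives each Taylor coefficient.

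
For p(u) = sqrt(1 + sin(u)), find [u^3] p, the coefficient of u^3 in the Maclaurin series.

Substitute the inner expansion into the outer series and collect powers.
p(0) = 1
p′(0) = 1/2
p′′(0) = -1/4
p′′′(0) = -1/8
So c_3 = p′′′(0)/3! = -1/48.

-1/48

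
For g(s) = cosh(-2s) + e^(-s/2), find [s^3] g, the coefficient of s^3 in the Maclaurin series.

Combine the two series term by term.
[s^0] = 2;  [s^1] = -1/2;  [s^2] = 17/8;  [s^3] = -1/48.
So c_3 = g′′′(0)/3! = -1/48.

-1/48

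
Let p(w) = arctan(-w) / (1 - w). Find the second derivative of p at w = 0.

-2

Expand each factor separately, then convolve coefficients.
From the series, [w^2] p = -1; multiply by 2! = 2 to get -2.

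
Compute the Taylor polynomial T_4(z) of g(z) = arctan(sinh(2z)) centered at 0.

Compose series: expand the inner function first, then feed it into the outer expansion.

-4*z^3/3 + 2*z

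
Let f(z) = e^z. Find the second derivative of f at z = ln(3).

From the series, [(z - ln(3))^2] f = 3/2; multiply by 2! = 2 to get 3.

3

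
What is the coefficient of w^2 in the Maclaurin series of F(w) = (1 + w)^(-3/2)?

15/8

[w^0] = 1;  [w^1] = -3/2;  [w^2] = 15/8.
So c_2 = F′′(0)/2! = 15/8.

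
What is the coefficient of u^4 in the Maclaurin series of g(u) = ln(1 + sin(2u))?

Let u equal the inner series; expand the outer function in u and truncate.
g(0) = 0
g′(0) = 2
g′′(0) = -4
g′′′(0) = 8
g^(4)(0) = -32

-4/3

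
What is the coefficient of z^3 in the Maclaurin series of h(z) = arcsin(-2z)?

h(0) = 0
h′(0) = -2
h′′(0) = 0
h′′′(0) = -8
Dividing each by k! gives the coefficients c_0, ..., c_3.

-4/3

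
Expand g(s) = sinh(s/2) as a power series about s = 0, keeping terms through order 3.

s^3/48 + s/2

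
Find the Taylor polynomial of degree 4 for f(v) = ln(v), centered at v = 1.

-(v - 1)^4/4 + (v - 1)^3/3 - (v - 1)^2/2 + (v - 1)

Apply the Taylor formula c_k = f^(k)(a)/k!.
f(1) = 0
f′(1) = 1
f′′(1) = -1
f′′′(1) = 2
f^(4)(1) = -6
Then c_k = f^(k)(1)/k! gives each Taylor coefficient.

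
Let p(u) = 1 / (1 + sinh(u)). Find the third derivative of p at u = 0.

Use the geometric series for the reciprocal, then substitute.
The coefficient of u^3 in the expansion is -7/6, so p′′′(0) = 3! * (-7/6) = -7.

-7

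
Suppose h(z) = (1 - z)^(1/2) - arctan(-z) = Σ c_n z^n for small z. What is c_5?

221/1280

Add the two expansions coefficient-wise.
h(0) = 1
h′(0) = 1/2
h′′(0) = -1/4
h′′′(0) = -19/8
h^(4)(0) = -15/16
h^(5)(0) = 663/32
Then c_k = h^(k)(0)/k! gives each Taylor coefficient.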